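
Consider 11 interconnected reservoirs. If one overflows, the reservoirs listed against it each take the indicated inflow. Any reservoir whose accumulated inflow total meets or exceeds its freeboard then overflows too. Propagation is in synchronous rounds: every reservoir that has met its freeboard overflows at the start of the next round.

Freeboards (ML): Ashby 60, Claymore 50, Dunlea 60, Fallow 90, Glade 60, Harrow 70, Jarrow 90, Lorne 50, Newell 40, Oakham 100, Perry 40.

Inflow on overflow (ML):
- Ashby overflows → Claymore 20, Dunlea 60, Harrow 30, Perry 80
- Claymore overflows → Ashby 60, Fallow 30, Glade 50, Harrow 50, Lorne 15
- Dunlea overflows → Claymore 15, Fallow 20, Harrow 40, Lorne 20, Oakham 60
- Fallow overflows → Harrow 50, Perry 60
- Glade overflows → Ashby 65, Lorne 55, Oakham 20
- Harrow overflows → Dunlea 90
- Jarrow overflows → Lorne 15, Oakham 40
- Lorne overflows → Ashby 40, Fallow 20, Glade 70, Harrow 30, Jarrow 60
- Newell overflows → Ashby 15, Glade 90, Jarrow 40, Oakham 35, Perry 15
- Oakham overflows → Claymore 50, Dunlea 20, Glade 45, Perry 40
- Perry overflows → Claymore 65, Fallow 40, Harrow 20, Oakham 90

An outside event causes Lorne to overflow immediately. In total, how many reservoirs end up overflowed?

9

Round 1 — Lorne overflows (initial).
  Ashby: +40 → 40 < 60
  Fallow: +20 → 20 < 90
  Glade: +70 → 70 ≥ 60
  Harrow: +30 → 30 < 70
  Jarrow: +60 → 60 < 90
Round 2 — Glade overflows.
  Ashby: +65 → 105 ≥ 60
  Oakham: +20 → 20 < 100
Round 3 — Ashby overflows.
  Claymore: +20 → 20 < 50
  Dunlea: +60 → 60 ≥ 60
  Harrow: +30 → 60 < 70
  Perry: +80 → 80 ≥ 40
Round 4 — Dunlea, Perry overflow.
  Claymore: +15+65 → 100 ≥ 50
  Fallow: +20+40 → 80 < 90
  Harrow: +40+20 → 120 ≥ 70
  Oakham: +60+90 → 170 ≥ 100
Round 5 — Claymore, Harrow, Oakham overflow.
  Fallow: +30 → 110 ≥ 90
Round 6 — Fallow overflows.
No further overflows.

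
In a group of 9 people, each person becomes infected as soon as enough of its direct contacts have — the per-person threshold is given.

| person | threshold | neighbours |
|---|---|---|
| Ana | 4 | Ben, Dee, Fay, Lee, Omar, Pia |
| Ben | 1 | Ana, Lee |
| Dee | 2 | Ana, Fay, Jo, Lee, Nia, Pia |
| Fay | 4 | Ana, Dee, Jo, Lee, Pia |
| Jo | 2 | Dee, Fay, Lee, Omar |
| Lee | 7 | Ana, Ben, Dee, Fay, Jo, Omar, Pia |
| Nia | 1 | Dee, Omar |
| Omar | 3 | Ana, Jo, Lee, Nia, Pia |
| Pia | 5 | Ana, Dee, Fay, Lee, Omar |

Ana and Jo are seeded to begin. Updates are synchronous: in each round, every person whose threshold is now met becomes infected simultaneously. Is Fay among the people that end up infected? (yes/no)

no

Round 1 — Ana, Jo become infected (initial).
Round 2 — checking thresholds:
  Ben: 1 of 2 neighbours ≥ 1, becomes infected.
  Dee: 2 of 6 neighbours ≥ 2, becomes infected.
  Fay: 2 of 5 neighbours < 4, holds.
  Lee: 2 of 7 neighbours < 7, holds.
  Omar: 2 of 5 neighbours < 3, holds.
  Pia: 1 of 5 neighbours < 5, holds.
Round 3 — checking thresholds:
  Fay: 3 of 5 neighbours < 4, holds.
  Lee: 4 of 7 neighbours < 7, holds.
  Nia: 1 of 2 neighbours ≥ 1, becomes infected.
  Omar: 2 of 5 neighbours < 3, holds.
  Pia: 2 of 5 neighbours < 5, holds.
Round 4 — checking thresholds:
  Fay: 3 of 5 neighbours < 4, holds.
  Lee: 4 of 7 neighbours < 7, holds.
  Omar: 3 of 5 neighbours ≥ 3, becomes infected.
  Pia: 2 of 5 neighbours < 5, holds.
Round 5 — no new infections; cascade stops.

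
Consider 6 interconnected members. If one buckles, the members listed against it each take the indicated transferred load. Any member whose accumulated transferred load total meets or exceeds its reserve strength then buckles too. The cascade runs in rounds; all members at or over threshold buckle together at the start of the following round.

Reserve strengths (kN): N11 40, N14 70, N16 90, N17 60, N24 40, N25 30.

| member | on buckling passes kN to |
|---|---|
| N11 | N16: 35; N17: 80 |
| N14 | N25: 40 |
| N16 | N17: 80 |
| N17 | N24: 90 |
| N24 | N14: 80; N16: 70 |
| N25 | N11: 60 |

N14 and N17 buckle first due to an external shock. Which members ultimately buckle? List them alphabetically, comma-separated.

Round 1 — N14, N17 buckle (initial).
  N24: +90 → 90 ≥ 40
  N25: +40 → 40 ≥ 30
Round 2 — N24, N25 buckle.
  N11: +60 → 60 ≥ 40
  N16: +70 → 70 < 90
Round 3 — N11 buckles.
  N16: +35 → 105 ≥ 90
Round 4 — N16 buckles.
No further bucklings.

N11, N14, N16, N17, N24, N25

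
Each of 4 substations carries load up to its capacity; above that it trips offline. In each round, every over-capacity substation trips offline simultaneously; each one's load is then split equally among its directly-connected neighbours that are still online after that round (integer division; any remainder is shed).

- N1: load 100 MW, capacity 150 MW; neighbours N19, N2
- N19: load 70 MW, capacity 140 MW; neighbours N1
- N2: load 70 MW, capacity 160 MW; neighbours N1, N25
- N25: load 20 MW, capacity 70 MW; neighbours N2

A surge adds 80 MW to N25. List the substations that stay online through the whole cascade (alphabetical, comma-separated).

Round 1 — N25 at 100 > 70. N25 trips offline.
  N25 sheds 100 MW to N2: 100 each.
    N2: 70+100 = 170 > 160
Round 2 — N2 trips offline.
  N2 sheds 170 MW to N1: 170 each.
    N1: 100+170 = 270 > 150
Round 3 — N1 trips offline.
  N1 sheds 270 MW to N19: 270 each.
    N19: 70+270 = 340 > 140
Round 4 — N19 trips offline.
  N19 sheds 340 MW: no online neighbours, lost.
No further trips.

none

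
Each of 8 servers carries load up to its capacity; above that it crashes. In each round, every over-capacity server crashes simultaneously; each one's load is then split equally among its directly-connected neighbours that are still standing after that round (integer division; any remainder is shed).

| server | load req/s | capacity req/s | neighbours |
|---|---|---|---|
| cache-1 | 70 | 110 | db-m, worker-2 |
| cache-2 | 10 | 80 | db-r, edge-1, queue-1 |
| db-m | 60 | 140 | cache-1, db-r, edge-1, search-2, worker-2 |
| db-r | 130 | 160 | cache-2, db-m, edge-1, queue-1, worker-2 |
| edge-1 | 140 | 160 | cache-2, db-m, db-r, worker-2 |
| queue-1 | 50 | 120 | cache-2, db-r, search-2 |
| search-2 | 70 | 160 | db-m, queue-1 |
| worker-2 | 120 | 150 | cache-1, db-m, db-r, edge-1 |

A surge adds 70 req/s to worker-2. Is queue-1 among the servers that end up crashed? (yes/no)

yes

Round 1 — worker-2 at 190 > 150. worker-2 crashes.
  worker-2 sheds 190 req/s to cache-1, db-m, db-r, edge-1: 47 each (2 lost).
    cache-1: 70+47 = 117 > 110
    db-m: 60+47 = 107 ≤ 140
    db-r: 130+47 = 177 > 160
    edge-1: 140+47 = 187 > 160
Round 2 — cache-1, db-r, edge-1 crash.
  cache-1 sheds 117 req/s to db-m: 117 each.
    db-m: 107+117 = 224 > 140
  db-r sheds 177 req/s to cache-2, db-m, queue-1: 59 each.
    cache-2: 10+59 = 69 ≤ 80
    db-m: 224+59 = 283 > 140
    queue-1: 50+59 = 109 ≤ 120
  edge-1 sheds 187 req/s to cache-2, db-m: 93 each (1 lost).
    cache-2: 69+93 = 162 > 80
    db-m: 283+93 = 376 > 140
Round 3 — cache-2, db-m crash.
  cache-2 sheds 162 req/s to queue-1: 162 each.
    queue-1: 109+162 = 271 > 120
  db-m sheds 376 req/s to search-2: 376 each.
    search-2: 70+376 = 446 > 160
Round 4 — queue-1, search-2 crash.
  queue-1 sheds 271 req/s: no online neighbours, lost.
  search-2 sheds 446 req/s: no online neighbours, lost.
No further crashes.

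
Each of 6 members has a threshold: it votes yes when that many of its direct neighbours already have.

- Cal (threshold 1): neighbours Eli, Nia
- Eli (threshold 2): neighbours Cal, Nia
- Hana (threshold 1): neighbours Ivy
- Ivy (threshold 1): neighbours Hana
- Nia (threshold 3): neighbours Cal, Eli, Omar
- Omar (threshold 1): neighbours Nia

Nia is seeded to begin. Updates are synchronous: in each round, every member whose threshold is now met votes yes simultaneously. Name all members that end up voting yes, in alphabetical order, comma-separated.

Round 1 — Nia votes yes (initial).
Round 2 — checking thresholds:
  Cal: 1 of 2 neighbours ≥ 1, votes yes.
  Eli: 1 of 2 neighbours < 2, not yet.
  Omar: 1 of 1 neighbours ≥ 1, votes yes.
Round 3 — checking thresholds:
  Eli: 2 of 2 neighbours ≥ 2, votes yes.
Round 4 — no new yes votes; cascade stops.

Cal, Eli, Nia, Omar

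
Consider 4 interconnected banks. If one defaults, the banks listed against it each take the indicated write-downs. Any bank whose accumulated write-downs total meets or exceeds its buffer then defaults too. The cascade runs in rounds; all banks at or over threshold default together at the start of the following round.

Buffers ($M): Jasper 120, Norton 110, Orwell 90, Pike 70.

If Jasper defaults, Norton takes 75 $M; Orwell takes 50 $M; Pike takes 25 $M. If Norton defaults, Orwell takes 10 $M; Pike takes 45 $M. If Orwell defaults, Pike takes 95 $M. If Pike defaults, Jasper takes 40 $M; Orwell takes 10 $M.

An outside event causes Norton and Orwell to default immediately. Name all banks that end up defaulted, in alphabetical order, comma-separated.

Norton, Orwell, Pike

Round 1 — Norton, Orwell default (initial).
  Pike: +45+95 → 140 ≥ 70
Round 2 — Pike defaults.
  Jasper: +40 → 40 < 120
No further defaults.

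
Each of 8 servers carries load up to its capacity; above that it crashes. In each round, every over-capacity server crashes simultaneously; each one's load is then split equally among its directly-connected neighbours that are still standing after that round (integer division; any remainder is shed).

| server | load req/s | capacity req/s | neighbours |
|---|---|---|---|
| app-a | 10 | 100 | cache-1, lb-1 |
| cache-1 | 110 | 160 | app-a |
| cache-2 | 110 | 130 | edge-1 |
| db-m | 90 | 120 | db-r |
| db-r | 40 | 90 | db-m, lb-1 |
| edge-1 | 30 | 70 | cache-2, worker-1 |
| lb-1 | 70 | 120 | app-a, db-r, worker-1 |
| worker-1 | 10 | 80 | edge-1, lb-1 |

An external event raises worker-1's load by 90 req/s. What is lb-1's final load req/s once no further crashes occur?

Round 1 — worker-1 at 100 > 80. worker-1 crashes.
  worker-1 sheds 100 req/s to edge-1, lb-1: 50 each.
    edge-1: 30+50 = 80 > 70
    lb-1: 70+50 = 120 ≤ 120
Round 2 — edge-1 crashes.
  edge-1 sheds 80 req/s to cache-2: 80 each.
    cache-2: 110+80 = 190 > 130
Round 3 — cache-2 crashes.
  cache-2 sheds 190 req/s: no online neighbours, lost.
No further crashes.

120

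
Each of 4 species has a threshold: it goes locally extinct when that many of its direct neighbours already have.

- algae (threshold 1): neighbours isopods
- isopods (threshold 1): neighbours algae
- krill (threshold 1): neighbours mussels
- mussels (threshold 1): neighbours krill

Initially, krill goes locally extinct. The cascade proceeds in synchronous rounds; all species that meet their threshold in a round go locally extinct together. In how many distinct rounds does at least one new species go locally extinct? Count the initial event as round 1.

Round 1 — krill goes locally extinct (initial).
Round 2 — checking thresholds:
  mussels: 1 of 1 neighbours ≥ 1, goes locally extinct.
Round 3 — no new extinctions; cascade stops.

2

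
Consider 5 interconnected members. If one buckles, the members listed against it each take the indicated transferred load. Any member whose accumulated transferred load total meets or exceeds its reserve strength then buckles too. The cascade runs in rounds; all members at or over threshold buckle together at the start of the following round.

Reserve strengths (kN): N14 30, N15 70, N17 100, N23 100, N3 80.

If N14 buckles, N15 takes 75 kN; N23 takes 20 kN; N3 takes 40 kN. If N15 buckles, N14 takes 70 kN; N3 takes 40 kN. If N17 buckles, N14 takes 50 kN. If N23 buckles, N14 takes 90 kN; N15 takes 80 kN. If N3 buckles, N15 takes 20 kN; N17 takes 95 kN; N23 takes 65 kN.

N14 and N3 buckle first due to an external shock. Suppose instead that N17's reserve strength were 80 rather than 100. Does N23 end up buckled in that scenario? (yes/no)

no

With N17's reserve strength at 80:
Round 1 — N14, N3 buckle (initial).
  N15: +75+20 → 95 ≥ 70
  N17: +95 → 95 ≥ 80
  N23: +20+65 → 85 < 100
Round 2 — N15, N17 buckle.
No further bucklings.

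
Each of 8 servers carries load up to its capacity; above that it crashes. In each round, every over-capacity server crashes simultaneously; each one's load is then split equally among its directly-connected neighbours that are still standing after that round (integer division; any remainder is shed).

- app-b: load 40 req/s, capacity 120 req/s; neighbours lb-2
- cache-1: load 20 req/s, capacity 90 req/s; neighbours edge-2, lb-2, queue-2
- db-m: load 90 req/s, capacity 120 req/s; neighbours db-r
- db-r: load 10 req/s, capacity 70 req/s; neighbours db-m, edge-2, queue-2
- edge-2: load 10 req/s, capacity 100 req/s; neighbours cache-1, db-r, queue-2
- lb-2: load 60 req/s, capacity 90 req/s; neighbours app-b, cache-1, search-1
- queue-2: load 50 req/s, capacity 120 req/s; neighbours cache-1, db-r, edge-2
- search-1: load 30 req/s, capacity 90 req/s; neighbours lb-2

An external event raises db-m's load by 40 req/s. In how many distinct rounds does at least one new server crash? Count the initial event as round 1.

Round 1 — db-m at 130 > 120. db-m crashes.
  db-m sheds 130 req/s to db-r: 130 each.
    db-r: 10+130 = 140 > 70
Round 2 — db-r crashes.
  db-r sheds 140 req/s to edge-2, queue-2: 70 each.
    edge-2: 10+70 = 80 ≤ 100
    queue-2: 50+70 = 120 ≤ 120
No further crashes.

2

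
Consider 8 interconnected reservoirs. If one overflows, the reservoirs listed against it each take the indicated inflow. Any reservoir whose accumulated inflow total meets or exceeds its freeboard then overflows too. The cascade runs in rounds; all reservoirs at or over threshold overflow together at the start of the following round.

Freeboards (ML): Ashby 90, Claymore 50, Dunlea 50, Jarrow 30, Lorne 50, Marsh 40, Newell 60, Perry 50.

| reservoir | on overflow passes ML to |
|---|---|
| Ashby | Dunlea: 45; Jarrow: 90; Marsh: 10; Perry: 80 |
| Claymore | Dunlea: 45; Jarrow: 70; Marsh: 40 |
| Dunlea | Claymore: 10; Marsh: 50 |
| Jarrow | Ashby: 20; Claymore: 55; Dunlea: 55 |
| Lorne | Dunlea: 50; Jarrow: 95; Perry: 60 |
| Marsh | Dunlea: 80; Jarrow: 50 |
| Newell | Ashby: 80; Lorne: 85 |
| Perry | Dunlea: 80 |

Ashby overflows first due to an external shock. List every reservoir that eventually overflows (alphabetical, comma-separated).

Ashby, Claymore, Dunlea, Jarrow, Marsh, Perry

Round 1 — Ashby overflows (initial).
  Dunlea: +45 → 45 < 50
  Jarrow: +90 → 90 ≥ 30
  Marsh: +10 → 10 < 40
  Perry: +80 → 80 ≥ 50
Round 2 — Jarrow, Perry overflow.
  Claymore: +55 → 55 ≥ 50
  Dunlea: +55+80 → 180 ≥ 50
Round 3 — Claymore, Dunlea overflow.
  Marsh: +40+50 → 100 ≥ 40
Round 4 — Marsh overflows.
No further overflows.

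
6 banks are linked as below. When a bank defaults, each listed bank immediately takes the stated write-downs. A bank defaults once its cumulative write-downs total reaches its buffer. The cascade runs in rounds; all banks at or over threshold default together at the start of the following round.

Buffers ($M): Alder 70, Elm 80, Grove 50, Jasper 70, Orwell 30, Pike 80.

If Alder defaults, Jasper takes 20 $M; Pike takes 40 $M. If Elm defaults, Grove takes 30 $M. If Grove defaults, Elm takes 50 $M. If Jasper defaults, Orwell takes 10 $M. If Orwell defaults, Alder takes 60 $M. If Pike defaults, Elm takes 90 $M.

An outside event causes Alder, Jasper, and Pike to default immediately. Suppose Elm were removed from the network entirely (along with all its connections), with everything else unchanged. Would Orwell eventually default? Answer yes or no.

With Elm removed:
Round 1 — Alder, Jasper, Pike default (initial).
  Orwell: +10 → 10 < 30
No further defaults.

no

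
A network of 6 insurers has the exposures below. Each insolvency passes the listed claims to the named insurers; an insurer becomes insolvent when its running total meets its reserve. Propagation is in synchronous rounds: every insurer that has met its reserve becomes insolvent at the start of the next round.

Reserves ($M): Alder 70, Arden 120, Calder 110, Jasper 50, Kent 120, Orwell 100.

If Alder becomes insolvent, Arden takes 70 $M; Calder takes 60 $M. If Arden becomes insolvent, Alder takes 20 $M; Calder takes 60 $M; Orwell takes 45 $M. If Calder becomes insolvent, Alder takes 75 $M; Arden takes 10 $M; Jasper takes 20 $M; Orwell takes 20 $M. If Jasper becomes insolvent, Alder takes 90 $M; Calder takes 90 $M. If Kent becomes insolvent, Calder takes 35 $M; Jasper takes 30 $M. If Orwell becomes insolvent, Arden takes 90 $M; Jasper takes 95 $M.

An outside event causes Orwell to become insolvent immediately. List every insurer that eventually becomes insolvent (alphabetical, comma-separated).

Round 1 — Orwell becomes insolvent (initial).
  Arden: +90 → 90 < 120
  Jasper: +95 → 95 ≥ 50
Round 2 — Jasper becomes insolvent.
  Alder: +90 → 90 ≥ 70
  Calder: +90 → 90 < 110
Round 3 — Alder becomes insolvent.
  Arden: +70 → 160 ≥ 120
  Calder: +60 → 150 ≥ 110
Round 4 — Arden, Calder become insolvent.
No further insolvencies.

Alder, Arden, Calder, Jasper, Orwell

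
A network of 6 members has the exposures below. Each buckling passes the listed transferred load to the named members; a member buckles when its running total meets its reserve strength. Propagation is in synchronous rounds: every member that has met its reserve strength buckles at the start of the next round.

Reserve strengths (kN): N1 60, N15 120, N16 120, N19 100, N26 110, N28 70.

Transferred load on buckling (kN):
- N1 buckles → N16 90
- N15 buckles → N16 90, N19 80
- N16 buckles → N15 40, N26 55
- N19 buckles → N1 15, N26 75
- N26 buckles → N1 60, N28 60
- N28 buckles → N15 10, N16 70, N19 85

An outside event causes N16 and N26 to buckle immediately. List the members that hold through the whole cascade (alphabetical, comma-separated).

N15, N19, N28

Round 1 — N16, N26 buckle (initial).
  N1: +60 → 60 ≥ 60
  N15: +40 → 40 < 120
  N28: +60 → 60 < 70
Round 2 — N1 buckles.
No further bucklings.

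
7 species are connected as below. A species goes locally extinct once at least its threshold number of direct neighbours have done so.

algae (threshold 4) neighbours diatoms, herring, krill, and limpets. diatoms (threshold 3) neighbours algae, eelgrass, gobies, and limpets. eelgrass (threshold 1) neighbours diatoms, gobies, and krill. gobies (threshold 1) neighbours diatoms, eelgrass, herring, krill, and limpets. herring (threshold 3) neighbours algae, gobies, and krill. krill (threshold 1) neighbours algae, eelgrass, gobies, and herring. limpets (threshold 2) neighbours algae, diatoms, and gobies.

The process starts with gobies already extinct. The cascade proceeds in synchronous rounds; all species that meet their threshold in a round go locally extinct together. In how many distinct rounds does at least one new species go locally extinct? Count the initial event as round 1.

Round 1 — gobies goes locally extinct (initial).
Round 2 — checking thresholds:
  diatoms: 1 of 4 neighbours < 3, below threshold.
  eelgrass: 1 of 3 neighbours ≥ 1, goes locally extinct.
  herring: 1 of 3 neighbours < 3, below threshold.
  krill: 1 of 4 neighbours ≥ 1, goes locally extinct.
  limpets: 1 of 3 neighbours < 2, below threshold.
Round 3 — no new extinctions; cascade stops.

2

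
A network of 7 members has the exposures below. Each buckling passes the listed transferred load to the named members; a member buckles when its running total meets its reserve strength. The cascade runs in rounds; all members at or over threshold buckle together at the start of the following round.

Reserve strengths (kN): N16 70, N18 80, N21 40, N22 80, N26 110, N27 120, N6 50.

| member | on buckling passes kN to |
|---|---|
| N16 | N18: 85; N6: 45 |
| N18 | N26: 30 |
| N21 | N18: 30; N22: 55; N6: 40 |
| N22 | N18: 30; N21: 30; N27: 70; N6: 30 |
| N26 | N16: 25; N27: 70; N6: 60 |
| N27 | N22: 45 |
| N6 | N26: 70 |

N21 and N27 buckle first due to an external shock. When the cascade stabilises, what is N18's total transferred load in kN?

Round 1 — N21, N27 buckle (initial).
  N18: +30 → 30 < 80
  N22: +55+45 → 100 ≥ 80
  N6: +40 → 40 < 50
Round 2 — N22 buckles.
  N18: +30 → 60 < 80
  N6: +30 → 70 ≥ 50
Round 3 — N6 buckles.
  N26: +70 → 70 < 110
No further bucklings.

60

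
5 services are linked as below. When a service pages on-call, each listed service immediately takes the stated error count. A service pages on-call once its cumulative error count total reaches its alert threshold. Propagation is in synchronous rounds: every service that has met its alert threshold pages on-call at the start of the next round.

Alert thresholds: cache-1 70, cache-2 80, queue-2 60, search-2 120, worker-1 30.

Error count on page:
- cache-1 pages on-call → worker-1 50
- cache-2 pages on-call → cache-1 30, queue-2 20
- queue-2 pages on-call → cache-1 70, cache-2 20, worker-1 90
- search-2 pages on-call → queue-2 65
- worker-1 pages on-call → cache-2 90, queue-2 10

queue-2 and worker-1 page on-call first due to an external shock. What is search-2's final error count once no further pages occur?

0

Round 1 — queue-2, worker-1 page on-call (initial).
  cache-1: +70 → 70 ≥ 70
  cache-2: +20+90 → 110 ≥ 80
Round 2 — cache-1, cache-2 page on-call.
No further pages.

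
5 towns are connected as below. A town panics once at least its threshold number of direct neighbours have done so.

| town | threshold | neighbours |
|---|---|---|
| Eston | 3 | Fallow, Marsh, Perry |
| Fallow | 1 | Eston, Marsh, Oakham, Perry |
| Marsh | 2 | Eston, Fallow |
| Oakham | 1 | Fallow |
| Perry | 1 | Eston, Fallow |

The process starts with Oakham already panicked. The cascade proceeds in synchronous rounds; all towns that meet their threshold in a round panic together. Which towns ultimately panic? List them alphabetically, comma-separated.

Fallow, Oakham, Perry

Round 1 — Oakham panics (initial).
Round 2 — checking thresholds:
  Fallow: 1 of 4 neighbours ≥ 1, panics.
Round 3 — checking thresholds:
  Eston: 1 of 3 neighbours < 3, holds.
  Marsh: 1 of 2 neighbours < 2, holds.
  Perry: 1 of 2 neighbours ≥ 1, panics.
Round 4 — no new panics; cascade stops.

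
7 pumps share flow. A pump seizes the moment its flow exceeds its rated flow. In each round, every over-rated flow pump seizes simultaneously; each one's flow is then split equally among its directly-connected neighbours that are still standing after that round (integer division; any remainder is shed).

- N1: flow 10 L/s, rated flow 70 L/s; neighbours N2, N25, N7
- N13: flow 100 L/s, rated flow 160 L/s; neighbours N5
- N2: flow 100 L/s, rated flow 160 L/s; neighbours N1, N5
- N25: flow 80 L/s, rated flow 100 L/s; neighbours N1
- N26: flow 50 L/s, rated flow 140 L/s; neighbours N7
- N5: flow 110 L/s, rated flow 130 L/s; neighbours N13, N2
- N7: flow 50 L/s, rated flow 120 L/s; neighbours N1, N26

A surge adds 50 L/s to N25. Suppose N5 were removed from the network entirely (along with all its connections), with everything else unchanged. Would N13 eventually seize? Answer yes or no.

no

With N5 removed:
Round 1 — N25 at 130 > 100. N25 seizes.
  N25 sheds 130 L/s to N1: 130 each.
    N1: 10+130 = 140 > 70
Round 2 — N1 seizes.
  N1 sheds 140 L/s to N2, N7: 70 each.
    N2: 100+70 = 170 > 160
    N7: 50+70 = 120 ≤ 120
Round 3 — N2 seizes.
  N2 sheds 170 L/s: no online neighbours, lost.
No further seizures.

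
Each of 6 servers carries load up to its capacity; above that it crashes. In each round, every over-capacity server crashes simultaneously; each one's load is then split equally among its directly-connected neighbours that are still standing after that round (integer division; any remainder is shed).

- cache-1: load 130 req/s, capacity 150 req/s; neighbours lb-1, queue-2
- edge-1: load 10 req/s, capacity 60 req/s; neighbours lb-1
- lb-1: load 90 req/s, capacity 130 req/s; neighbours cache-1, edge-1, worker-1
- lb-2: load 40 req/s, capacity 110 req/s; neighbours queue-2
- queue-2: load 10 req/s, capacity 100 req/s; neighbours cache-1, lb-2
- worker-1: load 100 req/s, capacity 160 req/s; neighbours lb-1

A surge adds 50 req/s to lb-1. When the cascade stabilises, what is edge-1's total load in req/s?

Round 1 — lb-1 at 140 > 130. lb-1 crashes.
  lb-1 sheds 140 req/s to cache-1, edge-1, worker-1: 46 each (2 lost).
    cache-1: 130+46 = 176 > 150
    edge-1: 10+46 = 56 ≤ 60
    worker-1: 100+46 = 146 ≤ 160
Round 2 — cache-1 crashes.
  cache-1 sheds 176 req/s to queue-2: 176 each.
    queue-2: 10+176 = 186 > 100
Round 3 — queue-2 crashes.
  queue-2 sheds 186 req/s to lb-2: 186 each.
    lb-2: 40+186 = 226 > 110
Round 4 — lb-2 crashes.
  lb-2 sheds 226 req/s: no online neighbours, lost.
No further crashes.

56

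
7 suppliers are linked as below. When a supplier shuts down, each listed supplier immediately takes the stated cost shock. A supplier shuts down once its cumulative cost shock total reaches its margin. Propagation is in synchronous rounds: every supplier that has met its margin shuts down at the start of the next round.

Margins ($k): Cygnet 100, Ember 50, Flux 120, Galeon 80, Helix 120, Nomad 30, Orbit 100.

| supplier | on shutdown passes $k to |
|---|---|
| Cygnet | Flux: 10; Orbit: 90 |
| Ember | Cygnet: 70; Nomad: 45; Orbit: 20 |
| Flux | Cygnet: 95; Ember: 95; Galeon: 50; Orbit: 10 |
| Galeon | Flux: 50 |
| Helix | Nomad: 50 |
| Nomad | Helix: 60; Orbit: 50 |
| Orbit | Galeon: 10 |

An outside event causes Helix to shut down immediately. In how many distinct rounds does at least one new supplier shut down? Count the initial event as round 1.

Round 1 — Helix shuts down (initial).
  Nomad: +50 → 50 ≥ 30
Round 2 — Nomad shuts down.
  Orbit: +50 → 50 < 100
No further shutdowns.

2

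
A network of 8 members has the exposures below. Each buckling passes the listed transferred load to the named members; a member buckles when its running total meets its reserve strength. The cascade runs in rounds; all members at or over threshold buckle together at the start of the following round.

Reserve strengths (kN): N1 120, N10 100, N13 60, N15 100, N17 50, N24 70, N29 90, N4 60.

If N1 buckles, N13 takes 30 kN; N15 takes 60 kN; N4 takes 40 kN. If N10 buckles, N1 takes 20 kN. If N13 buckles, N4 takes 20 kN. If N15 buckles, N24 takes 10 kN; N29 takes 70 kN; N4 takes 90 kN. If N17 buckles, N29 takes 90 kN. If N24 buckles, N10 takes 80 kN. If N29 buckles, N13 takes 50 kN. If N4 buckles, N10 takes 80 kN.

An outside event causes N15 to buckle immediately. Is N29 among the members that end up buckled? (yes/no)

Round 1 — N15 buckles (initial).
  N24: +10 → 10 < 70
  N29: +70 → 70 < 90
  N4: +90 → 90 ≥ 60
Round 2 — N4 buckles.
  N10: +80 → 80 < 100
No further bucklings.

no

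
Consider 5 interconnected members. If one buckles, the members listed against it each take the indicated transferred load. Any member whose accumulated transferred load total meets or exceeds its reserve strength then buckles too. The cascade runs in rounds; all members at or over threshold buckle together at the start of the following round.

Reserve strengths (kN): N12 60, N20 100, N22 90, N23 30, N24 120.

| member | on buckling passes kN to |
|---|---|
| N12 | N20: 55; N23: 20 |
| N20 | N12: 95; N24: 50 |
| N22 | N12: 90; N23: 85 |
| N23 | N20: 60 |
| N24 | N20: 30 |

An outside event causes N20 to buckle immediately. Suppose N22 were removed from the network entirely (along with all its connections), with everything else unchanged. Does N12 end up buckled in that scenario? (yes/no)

yes

With N22 removed:
Round 1 — N20 buckles (initial).
  N12: +95 → 95 ≥ 60
  N24: +50 → 50 < 120
Round 2 — N12 buckles.
  N23: +20 → 20 < 30
No further bucklings.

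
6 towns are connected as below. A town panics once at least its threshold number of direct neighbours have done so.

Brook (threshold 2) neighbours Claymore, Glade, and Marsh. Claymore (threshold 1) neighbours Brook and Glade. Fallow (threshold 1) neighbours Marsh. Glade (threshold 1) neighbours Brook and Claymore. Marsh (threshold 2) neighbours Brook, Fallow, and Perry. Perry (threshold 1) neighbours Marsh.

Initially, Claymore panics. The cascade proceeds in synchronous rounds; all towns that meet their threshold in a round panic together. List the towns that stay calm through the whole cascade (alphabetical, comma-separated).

Fallow, Marsh, Perry

Round 1 — Claymore panics (initial).
Round 2 — checking thresholds:
  Brook: 1 of 3 neighbours < 2, below threshold.
  Glade: 1 of 2 neighbours ≥ 1, panics.
Round 3 — checking thresholds:
  Brook: 2 of 3 neighbours ≥ 2, panics.
Round 4 — no new panics; cascade stops.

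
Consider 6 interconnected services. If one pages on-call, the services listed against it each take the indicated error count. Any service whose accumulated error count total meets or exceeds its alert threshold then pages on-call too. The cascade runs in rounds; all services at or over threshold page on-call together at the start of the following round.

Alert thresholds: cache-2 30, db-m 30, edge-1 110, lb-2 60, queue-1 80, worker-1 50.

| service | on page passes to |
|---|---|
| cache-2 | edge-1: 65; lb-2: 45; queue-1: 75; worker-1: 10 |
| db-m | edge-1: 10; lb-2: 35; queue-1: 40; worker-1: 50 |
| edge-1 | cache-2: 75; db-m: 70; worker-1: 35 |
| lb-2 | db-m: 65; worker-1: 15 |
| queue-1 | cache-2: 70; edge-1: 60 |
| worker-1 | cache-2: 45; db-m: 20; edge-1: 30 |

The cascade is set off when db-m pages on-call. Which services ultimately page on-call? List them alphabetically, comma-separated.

Round 1 — db-m pages on-call (initial).
  edge-1: +10 → 10 < 110
  lb-2: +35 → 35 < 60
  queue-1: +40 → 40 < 80
  worker-1: +50 → 50 ≥ 50
Round 2 — worker-1 pages on-call.
  cache-2: +45 → 45 ≥ 30
  edge-1: +30 → 40 < 110
Round 3 — cache-2 pages on-call.
  edge-1: +65 → 105 < 110
  lb-2: +45 → 80 ≥ 60
  queue-1: +75 → 115 ≥ 80
Round 4 — lb-2, queue-1 page on-call.
  edge-1: +60 → 165 ≥ 110
Round 5 — edge-1 pages on-call.
No further pages.

cache-2, db-m, edge-1, lb-2, queue-1, worker-1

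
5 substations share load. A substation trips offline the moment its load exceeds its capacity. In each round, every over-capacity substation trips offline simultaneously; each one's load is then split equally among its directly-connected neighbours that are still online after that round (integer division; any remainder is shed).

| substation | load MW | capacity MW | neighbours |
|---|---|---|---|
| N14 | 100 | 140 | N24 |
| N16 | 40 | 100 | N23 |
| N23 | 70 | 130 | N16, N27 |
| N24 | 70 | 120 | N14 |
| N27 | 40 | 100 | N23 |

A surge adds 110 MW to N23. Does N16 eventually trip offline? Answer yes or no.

Round 1 — N23 at 180 > 130. N23 trips offline.
  N23 sheds 180 MW to N16, N27: 90 each.
    N16: 40+90 = 130 > 100
    N27: 40+90 = 130 > 100
Round 2 — N16, N27 trip offline.
  N16 sheds 130 MW: no online neighbours, lost.
  N27 sheds 130 MW: no online neighbours, lost.
No further trips.

yes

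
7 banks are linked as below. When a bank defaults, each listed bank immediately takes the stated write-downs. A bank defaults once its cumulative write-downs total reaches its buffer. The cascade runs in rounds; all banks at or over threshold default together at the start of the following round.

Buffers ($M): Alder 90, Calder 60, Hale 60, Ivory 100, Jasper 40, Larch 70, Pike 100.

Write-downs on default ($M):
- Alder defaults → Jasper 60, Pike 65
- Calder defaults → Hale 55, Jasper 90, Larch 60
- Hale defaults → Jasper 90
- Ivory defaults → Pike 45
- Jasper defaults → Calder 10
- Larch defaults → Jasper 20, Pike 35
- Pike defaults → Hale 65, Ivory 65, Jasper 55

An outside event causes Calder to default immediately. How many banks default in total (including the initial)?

2

Round 1 — Calder defaults (initial).
  Hale: +55 → 55 < 60
  Jasper: +90 → 90 ≥ 40
  Larch: +60 → 60 < 70
Round 2 — Jasper defaults.
No further defaults.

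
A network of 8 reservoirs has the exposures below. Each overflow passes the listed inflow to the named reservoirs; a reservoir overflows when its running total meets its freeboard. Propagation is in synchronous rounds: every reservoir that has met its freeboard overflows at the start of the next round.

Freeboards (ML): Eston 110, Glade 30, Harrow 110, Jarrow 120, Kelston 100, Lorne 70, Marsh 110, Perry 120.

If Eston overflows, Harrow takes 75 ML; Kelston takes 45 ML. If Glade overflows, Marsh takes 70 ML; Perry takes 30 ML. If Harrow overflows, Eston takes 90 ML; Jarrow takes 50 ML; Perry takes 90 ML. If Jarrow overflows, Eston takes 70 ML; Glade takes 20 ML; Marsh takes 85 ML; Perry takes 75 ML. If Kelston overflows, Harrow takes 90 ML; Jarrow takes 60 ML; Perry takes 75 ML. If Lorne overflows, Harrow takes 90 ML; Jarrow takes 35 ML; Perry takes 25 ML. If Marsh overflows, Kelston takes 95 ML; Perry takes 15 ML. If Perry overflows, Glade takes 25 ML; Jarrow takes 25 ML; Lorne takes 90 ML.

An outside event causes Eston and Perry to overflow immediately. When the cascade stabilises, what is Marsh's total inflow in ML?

Round 1 — Eston, Perry overflow (initial).
  Glade: +25 → 25 < 30
  Harrow: +75 → 75 < 110
  Jarrow: +25 → 25 < 120
  Kelston: +45 → 45 < 100
  Lorne: +90 → 90 ≥ 70
Round 2 — Lorne overflows.
  Harrow: +90 → 165 ≥ 110
  Jarrow: +35 → 60 < 120
Round 3 — Harrow overflows.
  Jarrow: +50 → 110 < 120
No further overflows.

0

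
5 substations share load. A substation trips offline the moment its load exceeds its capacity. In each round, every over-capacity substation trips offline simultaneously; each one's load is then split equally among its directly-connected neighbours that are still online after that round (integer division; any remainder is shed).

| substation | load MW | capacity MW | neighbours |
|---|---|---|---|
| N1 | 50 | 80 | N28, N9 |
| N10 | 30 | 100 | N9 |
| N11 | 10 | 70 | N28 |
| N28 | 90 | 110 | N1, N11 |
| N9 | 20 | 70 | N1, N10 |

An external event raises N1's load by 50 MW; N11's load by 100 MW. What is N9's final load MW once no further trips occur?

70

Round 1 — N1 at 100 > 80; N11 at 110 > 70. N1, N11 trip offline.
  N1 sheds 100 MW to N28, N9: 50 each.
    N28: 90+50 = 140 > 110
    N9: 20+50 = 70 ≤ 70
  N11 sheds 110 MW to N28: 110 each.
    N28: 140+110 = 250 > 110
Round 2 — N28 trips offline.
  N28 sheds 250 MW: no online neighbours, lost.
No further trips.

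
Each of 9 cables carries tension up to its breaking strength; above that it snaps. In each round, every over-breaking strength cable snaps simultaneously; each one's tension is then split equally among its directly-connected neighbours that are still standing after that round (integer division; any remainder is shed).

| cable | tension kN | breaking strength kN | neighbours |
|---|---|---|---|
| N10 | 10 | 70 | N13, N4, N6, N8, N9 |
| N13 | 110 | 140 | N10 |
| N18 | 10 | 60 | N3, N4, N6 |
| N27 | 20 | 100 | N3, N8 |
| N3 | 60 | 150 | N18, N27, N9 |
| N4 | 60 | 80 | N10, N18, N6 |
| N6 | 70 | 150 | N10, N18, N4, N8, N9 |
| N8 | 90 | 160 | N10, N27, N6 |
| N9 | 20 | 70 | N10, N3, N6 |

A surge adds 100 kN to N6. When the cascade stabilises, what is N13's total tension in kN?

Round 1 — N6 at 170 > 150. N6 snaps.
  N6 sheds 170 kN to N10, N18, N4, N8, N9: 34 each.
    N10: 10+34 = 44 ≤ 70
    N18: 10+34 = 44 ≤ 60
    N4: 60+34 = 94 > 80
    N8: 90+34 = 124 ≤ 160
    N9: 20+34 = 54 ≤ 70
Round 2 — N4 snaps.
  N4 sheds 94 kN to N10, N18: 47 each.
    N10: 44+47 = 91 > 70
    N18: 44+47 = 91 > 60
Round 3 — N10, N18 snap.
  N10 sheds 91 kN to N13, N8, N9: 30 each (1 lost).
    N13: 110+30 = 140 ≤ 140
    N8: 124+30 = 154 ≤ 160
    N9: 54+30 = 84 > 70
  N18 sheds 91 kN to N3: 91 each.
    N3: 60+91 = 151 > 150
Round 4 — N3, N9 snap.
  N3 sheds 151 kN to N27: 151 each.
    N27: 20+151 = 171 > 100
  N9 sheds 84 kN: no online neighbours, lost.
Round 5 — N27 snaps.
  N27 sheds 171 kN to N8: 171 each.
    N8: 154+171 = 325 > 160
Round 6 — N8 snaps.
  N8 sheds 325 kN: no online neighbours, lost.
No further breaks.

140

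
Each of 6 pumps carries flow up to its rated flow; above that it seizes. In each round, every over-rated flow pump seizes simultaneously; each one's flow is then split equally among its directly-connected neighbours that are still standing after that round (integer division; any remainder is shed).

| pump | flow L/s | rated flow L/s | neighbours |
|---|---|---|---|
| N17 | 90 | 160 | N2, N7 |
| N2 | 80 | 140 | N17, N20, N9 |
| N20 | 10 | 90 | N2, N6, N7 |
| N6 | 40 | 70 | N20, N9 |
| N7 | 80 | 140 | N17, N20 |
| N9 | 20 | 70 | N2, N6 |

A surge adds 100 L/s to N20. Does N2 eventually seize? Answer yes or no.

yes

Round 1 — N20 at 110 > 90. N20 seizes.
  N20 sheds 110 L/s to N2, N6, N7: 36 each (2 lost).
    N2: 80+36 = 116 ≤ 140
    N6: 40+36 = 76 > 70
    N7: 80+36 = 116 ≤ 140
Round 2 — N6 seizes.
  N6 sheds 76 L/s to N9: 76 each.
    N9: 20+76 = 96 > 70
Round 3 — N9 seizes.
  N9 sheds 96 L/s to N2: 96 each.
    N2: 116+96 = 212 > 140
Round 4 — N2 seizes.
  N2 sheds 212 L/s to N17: 212 each.
    N17: 90+212 = 302 > 160
Round 5 — N17 seizes.
  N17 sheds 302 L/s to N7: 302 each.
    N7: 116+302 = 418 > 140
Round 6 — N7 seizes.
  N7 sheds 418 L/s: no online neighbours, lost.
No further seizures.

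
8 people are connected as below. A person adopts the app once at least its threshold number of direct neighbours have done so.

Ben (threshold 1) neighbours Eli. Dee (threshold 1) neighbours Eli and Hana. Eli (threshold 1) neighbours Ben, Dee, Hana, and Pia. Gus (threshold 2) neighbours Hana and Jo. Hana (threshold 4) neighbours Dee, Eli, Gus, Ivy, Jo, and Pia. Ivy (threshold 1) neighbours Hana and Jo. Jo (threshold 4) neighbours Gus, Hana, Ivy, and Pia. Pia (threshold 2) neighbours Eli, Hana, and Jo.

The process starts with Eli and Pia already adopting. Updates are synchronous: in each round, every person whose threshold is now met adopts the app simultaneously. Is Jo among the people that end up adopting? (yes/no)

Round 1 — Eli, Pia adopt the app (initial).
Round 2 — checking thresholds:
  Ben: 1 of 1 neighbours ≥ 1, adopts the app.
  Dee: 1 of 2 neighbours ≥ 1, adopts the app.
  Hana: 2 of 6 neighbours < 4, holds.
  Jo: 1 of 4 neighbours < 4, holds.
Round 3 — no new adoptions; cascade stops.

no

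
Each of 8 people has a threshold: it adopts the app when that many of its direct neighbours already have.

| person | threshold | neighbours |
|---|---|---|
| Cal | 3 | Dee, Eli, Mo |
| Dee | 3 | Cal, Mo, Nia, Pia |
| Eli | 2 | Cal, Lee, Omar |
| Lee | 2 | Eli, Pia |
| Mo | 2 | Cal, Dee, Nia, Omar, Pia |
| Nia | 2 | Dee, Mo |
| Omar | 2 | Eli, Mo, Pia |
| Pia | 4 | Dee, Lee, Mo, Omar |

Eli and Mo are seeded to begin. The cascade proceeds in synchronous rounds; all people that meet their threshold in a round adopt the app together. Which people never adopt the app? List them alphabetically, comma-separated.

Round 1 — Eli, Mo adopt the app (initial).
Round 2 — checking thresholds:
  Cal: 2 of 3 neighbours < 3, holds.
  Dee: 1 of 4 neighbours < 3, holds.
  Lee: 1 of 2 neighbours < 2, holds.
  Nia: 1 of 2 neighbours < 2, holds.
  Omar: 2 of 3 neighbours ≥ 2, adopts the app.
  Pia: 1 of 4 neighbours < 4, holds.
Round 3 — no new adoptions; cascade stops.

Cal, Dee, Lee, Nia, Pia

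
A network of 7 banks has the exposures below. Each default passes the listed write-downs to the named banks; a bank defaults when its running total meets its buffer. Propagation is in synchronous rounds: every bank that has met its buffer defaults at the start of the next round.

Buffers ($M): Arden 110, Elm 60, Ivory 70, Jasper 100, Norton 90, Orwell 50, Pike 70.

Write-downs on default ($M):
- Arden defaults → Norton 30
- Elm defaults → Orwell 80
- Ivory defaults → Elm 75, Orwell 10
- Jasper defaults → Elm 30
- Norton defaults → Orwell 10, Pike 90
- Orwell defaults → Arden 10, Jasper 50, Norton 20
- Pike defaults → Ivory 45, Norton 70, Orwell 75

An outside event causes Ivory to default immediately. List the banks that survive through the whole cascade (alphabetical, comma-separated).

Round 1 — Ivory defaults (initial).
  Elm: +75 → 75 ≥ 60
  Orwell: +10 → 10 < 50
Round 2 — Elm defaults.
  Orwell: +80 → 90 ≥ 50
Round 3 — Orwell defaults.
  Arden: +10 → 10 < 110
  Jasper: +50 → 50 < 100
  Norton: +20 → 20 < 90
No further defaults.

Arden, Jasper, Norton, Pike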